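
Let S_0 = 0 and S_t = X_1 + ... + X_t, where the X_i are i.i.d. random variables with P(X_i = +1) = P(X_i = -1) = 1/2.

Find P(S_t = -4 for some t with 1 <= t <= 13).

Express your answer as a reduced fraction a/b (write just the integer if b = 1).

Answer: 1093/4096

Derivation:
Count via complement. Let g(t,s) = #length-t paths at position s with S_1..S_t all ≠ -4.
g(t,s) = g(t-1,s-1) + g(t-1,s+1) for s ≠ -4; g(t,-4) = 0.
t=0: g(0,0)=1
t=1: g(1,-1)=1 g(1,1)=1
t=2: g(2,-2)=1 g(2,0)=2 g(2,2)=1
t=3: g(3,-3)=1 g(3,-1)=3 g(3,1)=3 g(3,3)=1
t=4: g(4,-2)=4 g(4,0)=6 g(4,2)=4 g(4,4)=1
t=5: g(5,-3)=4 g(5,-1)=10 g(5,1)=10 g(5,3)=5 g(5,5)=1
t=6: g(6,-2)=14 g(6,0)=20 g(6,2)=15 g(6,4)=6 g(6,6)=1
t=7: g(7,-3)=14 g(7,-1)=34 g(7,1)=35 g(7,3)=21 g(7,5)=7 g(7,7)=1
t=8: g(8,-2)=48 g(8,0)=69 g(8,2)=56 g(8,4)=28 g(8,6)=8 g(8,8)=1
t=9: g(9,-3)=48 g(9,-1)=117 g(9,1)=125 g(9,3)=84 g(9,5)=36 g(9,7)=9 g(9,9)=1
t=10: g(10,-2)=165 g(10,0)=242 g(10,2)=209 g(10,4)=120 g(10,6)=45 g(10,8)=10 g(10,10)=1
t=11: g(11,-3)=165 g(11,-1)=407 g(11,1)=451 g(11,3)=329 g(11,5)=165 g(11,7)=55 g(11,9)=11 g(11,11)=1
t=12: g(12,-2)=572 g(12,0)=858 g(12,2)=780 g(12,4)=494 g(12,6)=220 g(12,8)=66 g(12,10)=12 g(12,12)=1
t=13: g(13,-3)=572 g(13,-1)=1430 g(13,1)=1638 g(13,3)=1274 g(13,5)=714 g(13,7)=286 g(13,9)=78 g(13,11)=13 g(13,13)=1
Paths never hitting -4: Σ_s g(13,s) = 6006
Paths hitting -4: 2^13 - 6006 = 2186
P = 2186/8192 = 1093/4096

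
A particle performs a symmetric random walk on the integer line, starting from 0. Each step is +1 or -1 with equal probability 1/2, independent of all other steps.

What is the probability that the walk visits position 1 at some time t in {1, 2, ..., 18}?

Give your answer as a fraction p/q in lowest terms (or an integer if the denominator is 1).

Count via complement. Let g(t,s) = #length-t paths at position s with S_1..S_t all ≠ 1.
g(t,s) = g(t-1,s-1) + g(t-1,s+1) for s ≠ 1; g(t,1) = 0.
t=0: g(0,0)=1
t=1: g(1,-1)=1
t=2: g(2,-2)=1 g(2,0)=1
t=3: g(3,-3)=1 g(3,-1)=2
t=4: g(4,-4)=1 g(4,-2)=3 g(4,0)=2
t=5: g(5,-5)=1 g(5,-3)=4 g(5,-1)=5
t=6: g(6,-6)=1 g(6,-4)=5 g(6,-2)=9 g(6,0)=5
t=7: g(7,-7)=1 g(7,-5)=6 g(7,-3)=14 g(7,-1)=14
t=8: g(8,-8)=1 g(8,-6)=7 g(8,-4)=20 g(8,-2)=28 g(8,0)=14
t=9: g(9,-9)=1 g(9,-7)=8 g(9,-5)=27 g(9,-3)=48 g(9,-1)=42
t=10: g(10,-10)=1 g(10,-8)=9 g(10,-6)=35 g(10,-4)=75 g(10,-2)=90 g(10,0)=42
t=11: g(11,-11)=1 g(11,-9)=10 g(11,-7)=44 g(11,-5)=110 g(11,-3)=165 g(11,-1)=132
t=12: g(12,-12)=1 g(12,-10)=11 g(12,-8)=54 g(12,-6)=154 g(12,-4)=275 g(12,-2)=297 g(12,0)=132
t=13: g(13,-13)=1 g(13,-11)=12 g(13,-9)=65 g(13,-7)=208 g(13,-5)=429 g(13,-3)=572 g(13,-1)=429
t=14: g(14,-14)=1 g(14,-12)=13 g(14,-10)=77 g(14,-8)=273 g(14,-6)=637 g(14,-4)=1001 g(14,-2)=1001 g(14,0)=429
t=15: g(15,-15)=1 g(15,-13)=14 g(15,-11)=90 g(15,-9)=350 g(15,-7)=910 g(15,-5)=1638 g(15,-3)=2002 g(15,-1)=1430
t=16: g(16,-16)=1 g(16,-14)=15 g(16,-12)=104 g(16,-10)=440 g(16,-8)=1260 g(16,-6)=2548 g(16,-4)=3640 g(16,-2)=3432 g(16,0)=1430
t=17: g(17,-17)=1 g(17,-15)=16 g(17,-13)=119 g(17,-11)=544 g(17,-9)=1700 g(17,-7)=3808 g(17,-5)=6188 g(17,-3)=7072 g(17,-1)=4862
t=18: g(18,-18)=1 g(18,-16)=17 g(18,-14)=135 g(18,-12)=663 g(18,-10)=2244 g(18,-8)=5508 g(18,-6)=9996 g(18,-4)=13260 g(18,-2)=11934 g(18,0)=4862
Paths never hitting 1: Σ_s g(18,s) = 48620
Paths hitting 1: 2^18 - 48620 = 213524
P = 213524/262144 = 53381/65536

Answer: 53381/65536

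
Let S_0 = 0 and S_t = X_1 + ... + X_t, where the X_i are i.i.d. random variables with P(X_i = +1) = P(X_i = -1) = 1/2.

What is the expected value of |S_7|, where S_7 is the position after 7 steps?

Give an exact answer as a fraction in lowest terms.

S_7 takes values m ≡ 1 (mod 2) with |m| ≤ 7; P(S_7=m) = C(7,(7+m)/2)/2^7.
Total paths: 2^7 = 128
Distribution: P(S=-7)=1/128, P(S=-5)=7/128, P(S=-3)=21/128, P(S=-1)=35/128, P(S=1)=35/128, P(S=3)=21/128, P(S=5)=7/128, P(S=7)=1/128
E[|S_7|] = Σ_m |m|·P(S_7=m) = 280/128 = 35/16

Answer: 35/16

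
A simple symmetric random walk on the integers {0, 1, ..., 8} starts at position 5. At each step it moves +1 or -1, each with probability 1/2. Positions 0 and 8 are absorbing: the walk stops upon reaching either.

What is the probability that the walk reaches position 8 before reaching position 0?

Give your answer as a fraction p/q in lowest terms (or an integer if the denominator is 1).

Symmetric walk (p = 1/2): the harmonic-function argument gives P(hit 8 before 0 | start at 5) = a/N.
P = 5/8 = 5/8

Answer: 5/8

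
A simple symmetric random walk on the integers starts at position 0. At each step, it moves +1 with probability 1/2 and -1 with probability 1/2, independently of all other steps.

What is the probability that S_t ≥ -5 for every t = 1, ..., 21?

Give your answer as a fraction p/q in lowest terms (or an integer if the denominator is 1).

Let f(t,s) = #length-t paths at position s with S_1..S_t all ≥ -5.
f(t,s) = f(t-1,s-1) + f(t-1,s+1) for s ≥ -5; f(t,s) = 0 for s < -5.
t=0: f(0,0)=1
t=1: f(1,-1)=1 f(1,1)=1
t=2: f(2,-2)=1 f(2,0)=2 f(2,2)=1
t=3: f(3,-3)=1 f(3,-1)=3 f(3,1)=3 f(3,3)=1
t=4: f(4,-4)=1 f(4,-2)=4 f(4,0)=6 f(4,2)=4 f(4,4)=1
t=5: f(5,-5)=1 f(5,-3)=5 f(5,-1)=10 f(5,1)=10 f(5,3)=5 f(5,5)=1
t=6: f(6,-4)=6 f(6,-2)=15 f(6,0)=20 f(6,2)=15 f(6,4)=6 f(6,6)=1
t=7: f(7,-5)=6 f(7,-3)=21 f(7,-1)=35 f(7,1)=35 f(7,3)=21 f(7,5)=7 f(7,7)=1
t=8: f(8,-4)=27 f(8,-2)=56 f(8,0)=70 f(8,2)=56 f(8,4)=28 f(8,6)=8 f(8,8)=1
t=9: f(9,-5)=27 f(9,-3)=83 f(9,-1)=126 f(9,1)=126 f(9,3)=84 f(9,5)=36 f(9,7)=9 f(9,9)=1
t=10: f(10,-4)=110 f(10,-2)=209 f(10,0)=252 f(10,2)=210 f(10,4)=120 f(10,6)=45 f(10,8)=10 f(10,10)=1
t=11: f(11,-5)=110 f(11,-3)=319 f(11,-1)=461 f(11,1)=462 f(11,3)=330 f(11,5)=165 f(11,7)=55 f(11,9)=11 f(11,11)=1
t=12: f(12,-4)=429 f(12,-2)=780 f(12,0)=923 f(12,2)=792 f(12,4)=495 f(12,6)=220 f(12,8)=66 f(12,10)=12 f(12,12)=1
t=13: f(13,-5)=429 f(13,-3)=1209 f(13,-1)=1703 f(13,1)=1715 f(13,3)=1287 f(13,5)=715 f(13,7)=286 f(13,9)=78 f(13,11)=13 f(13,13)=1
t=14: f(14,-4)=1638 f(14,-2)=2912 f(14,0)=3418 f(14,2)=3002 f(14,4)=2002 f(14,6)=1001 f(14,8)=364 f(14,10)=91 f(14,12)=14 f(14,14)=1
t=15: f(15,-5)=1638 f(15,-3)=4550 f(15,-1)=6330 f(15,1)=6420 f(15,3)=5004 f(15,5)=3003 f(15,7)=1365 f(15,9)=455 f(15,11)=105 f(15,13)=15 f(15,15)=1
t=16: f(16,-4)=6188 f(16,-2)=10880 f(16,0)=12750 f(16,2)=11424 f(16,4)=8007 f(16,6)=4368 f(16,8)=1820 f(16,10)=560 f(16,12)=120 f(16,14)=16 f(16,16)=1
t=17: f(17,-5)=6188 f(17,-3)=17068 f(17,-1)=23630 f(17,1)=24174 f(17,3)=19431 f(17,5)=12375 f(17,7)=6188 f(17,9)=2380 f(17,11)=680 f(17,13)=136 f(17,15)=17 f(17,17)=1
t=18: f(18,-4)=23256 f(18,-2)=40698 f(18,0)=47804 f(18,2)=43605 f(18,4)=31806 f(18,6)=18563 f(18,8)=8568 f(18,10)=3060 f(18,12)=816 f(18,14)=153 f(18,16)=18 f(18,18)=1
t=19: f(19,-5)=23256 f(19,-3)=63954 f(19,-1)=88502 f(19,1)=91409 f(19,3)=75411 f(19,5)=50369 f(19,7)=27131 f(19,9)=11628 f(19,11)=3876 f(19,13)=969 f(19,15)=171 f(19,17)=19 f(19,19)=1
t=20: f(20,-4)=87210 f(20,-2)=152456 f(20,0)=179911 f(20,2)=166820 f(20,4)=125780 f(20,6)=77500 f(20,8)=38759 f(20,10)=15504 f(20,12)=4845 f(20,14)=1140 f(20,16)=190 f(20,18)=20 f(20,20)=1
t=21: f(21,-5)=87210 f(21,-3)=239666 f(21,-1)=332367 f(21,1)=346731 f(21,3)=292600 f(21,5)=203280 f(21,7)=116259 f(21,9)=54263 f(21,11)=20349 f(21,13)=5985 f(21,15)=1330 f(21,17)=210 f(21,19)=21 f(21,21)=1
Σ_s f(21,s) = 1700272
P = 1700272/2097152 = 106267/131072

Answer: 106267/131072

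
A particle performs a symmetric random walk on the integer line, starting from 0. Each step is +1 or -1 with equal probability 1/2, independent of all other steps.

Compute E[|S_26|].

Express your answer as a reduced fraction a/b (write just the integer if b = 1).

S_26 takes values m ≡ 0 (mod 2) with |m| ≤ 26; P(S_26=m) = C(26,(26+m)/2)/2^26.
Total paths: 2^26 = 67108864
Distribution: P(S=-26)=1/67108864, P(S=-24)=26/67108864, P(S=-22)=325/67108864, P(S=-20)=2600/67108864, P(S=-18)=14950/67108864, P(S=-16)=65780/67108864, P(S=-14)=230230/67108864, P(S=-12)=657800/67108864, P(S=-10)=1562275/67108864, P(S=-8)=3124550/67108864, P(S=-6)=5311735/67108864, P(S=-4)=7726160/67108864, P(S=-2)=9657700/67108864, P(S=0)=10400600/67108864, P(S=2)=9657700/67108864, P(S=4)=7726160/67108864, P(S=6)=5311735/67108864, P(S=8)=3124550/67108864, P(S=10)=1562275/67108864, P(S=12)=657800/67108864, P(S=14)=230230/67108864, P(S=16)=65780/67108864, P(S=18)=14950/67108864, P(S=20)=2600/67108864, P(S=22)=325/67108864, P(S=24)=26/67108864, P(S=26)=1/67108864
E[|S_26|] = Σ_m |m|·P(S_26=m) = 270415600/67108864 = 16900975/4194304

Answer: 16900975/4194304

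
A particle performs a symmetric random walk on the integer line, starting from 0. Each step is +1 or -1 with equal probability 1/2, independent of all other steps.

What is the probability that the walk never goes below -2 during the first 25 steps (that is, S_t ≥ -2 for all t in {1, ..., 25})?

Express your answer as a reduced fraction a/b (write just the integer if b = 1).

Answer: 928625/2097152

Derivation:
Let f(t,s) = #length-t paths at position s with S_1..S_t all ≥ -2.
f(t,s) = f(t-1,s-1) + f(t-1,s+1) for s ≥ -2; f(t,s) = 0 for s < -2.
t=0: f(0,0)=1
t=1: f(1,-1)=1 f(1,1)=1
t=2: f(2,-2)=1 f(2,0)=2 f(2,2)=1
t=3: f(3,-1)=3 f(3,1)=3 f(3,3)=1
t=4: f(4,-2)=3 f(4,0)=6 f(4,2)=4 f(4,4)=1
t=5: f(5,-1)=9 f(5,1)=10 f(5,3)=5 f(5,5)=1
t=6: f(6,-2)=9 f(6,0)=19 f(6,2)=15 f(6,4)=6 f(6,6)=1
t=7: f(7,-1)=28 f(7,1)=34 f(7,3)=21 f(7,5)=7 f(7,7)=1
t=8: f(8,-2)=28 f(8,0)=62 f(8,2)=55 f(8,4)=28 f(8,6)=8 f(8,8)=1
t=9: f(9,-1)=90 f(9,1)=117 f(9,3)=83 f(9,5)=36 f(9,7)=9 f(9,9)=1
t=10: f(10,-2)=90 f(10,0)=207 f(10,2)=200 f(10,4)=119 f(10,6)=45 f(10,8)=10 f(10,10)=1
t=11: f(11,-1)=297 f(11,1)=407 f(11,3)=319 f(11,5)=164 f(11,7)=55 f(11,9)=11 f(11,11)=1
t=12: f(12,-2)=297 f(12,0)=704 f(12,2)=726 f(12,4)=483 f(12,6)=219 f(12,8)=66 f(12,10)=12 f(12,12)=1
t=13: f(13,-1)=1001 f(13,1)=1430 f(13,3)=1209 f(13,5)=702 f(13,7)=285 f(13,9)=78 f(13,11)=13 f(13,13)=1
t=14: f(14,-2)=1001 f(14,0)=2431 f(14,2)=2639 f(14,4)=1911 f(14,6)=987 f(14,8)=363 f(14,10)=91 f(14,12)=14 f(14,14)=1
t=15: f(15,-1)=3432 f(15,1)=5070 f(15,3)=4550 f(15,5)=2898 f(15,7)=1350 f(15,9)=454 f(15,11)=105 f(15,13)=15 f(15,15)=1
t=16: f(16,-2)=3432 f(16,0)=8502 f(16,2)=9620 f(16,4)=7448 f(16,6)=4248 f(16,8)=1804 f(16,10)=559 f(16,12)=120 f(16,14)=16 f(16,16)=1
t=17: f(17,-1)=11934 f(17,1)=18122 f(17,3)=17068 f(17,5)=11696 f(17,7)=6052 f(17,9)=2363 f(17,11)=679 f(17,13)=136 f(17,15)=17 f(17,17)=1
t=18: f(18,-2)=11934 f(18,0)=30056 f(18,2)=35190 f(18,4)=28764 f(18,6)=17748 f(18,8)=8415 f(18,10)=3042 f(18,12)=815 f(18,14)=153 f(18,16)=18 f(18,18)=1
t=19: f(19,-1)=41990 f(19,1)=65246 f(19,3)=63954 f(19,5)=46512 f(19,7)=26163 f(19,9)=11457 f(19,11)=3857 f(19,13)=968 f(19,15)=171 f(19,17)=19 f(19,19)=1
t=20: f(20,-2)=41990 f(20,0)=107236 f(20,2)=129200 f(20,4)=110466 f(20,6)=72675 f(20,8)=37620 f(20,10)=15314 f(20,12)=4825 f(20,14)=1139 f(20,16)=190 f(20,18)=20 f(20,20)=1
t=21: f(21,-1)=149226 f(21,1)=236436 f(21,3)=239666 f(21,5)=183141 f(21,7)=110295 f(21,9)=52934 f(21,11)=20139 f(21,13)=5964 f(21,15)=1329 f(21,17)=210 f(21,19)=21 f(21,21)=1
t=22: f(22,-2)=149226 f(22,0)=385662 f(22,2)=476102 f(22,4)=422807 f(22,6)=293436 f(22,8)=163229 f(22,10)=73073 f(22,12)=26103 f(22,14)=7293 f(22,16)=1539 f(22,18)=231 f(22,20)=22 f(22,22)=1
t=23: f(23,-1)=534888 f(23,1)=861764 f(23,3)=898909 f(23,5)=716243 f(23,7)=456665 f(23,9)=236302 f(23,11)=99176 f(23,13)=33396 f(23,15)=8832 f(23,17)=1770 f(23,19)=253 f(23,21)=23 f(23,23)=1
t=24: f(24,-2)=534888 f(24,0)=1396652 f(24,2)=1760673 f(24,4)=1615152 f(24,6)=1172908 f(24,8)=692967 f(24,10)=335478 f(24,12)=132572 f(24,14)=42228 f(24,16)=10602 f(24,18)=2023 f(24,20)=276 f(24,22)=24 f(24,24)=1
t=25: f(25,-1)=1931540 f(25,1)=3157325 f(25,3)=3375825 f(25,5)=2788060 f(25,7)=1865875 f(25,9)=1028445 f(25,11)=468050 f(25,13)=174800 f(25,15)=52830 f(25,17)=12625 f(25,19)=2299 f(25,21)=300 f(25,23)=25 f(25,25)=1
Σ_s f(25,s) = 14858000
P = 14858000/33554432 = 928625/2097152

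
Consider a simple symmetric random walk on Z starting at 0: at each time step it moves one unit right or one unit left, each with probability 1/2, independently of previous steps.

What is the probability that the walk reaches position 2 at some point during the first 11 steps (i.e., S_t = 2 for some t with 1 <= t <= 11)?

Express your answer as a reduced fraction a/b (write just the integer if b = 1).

Count via complement. Let g(t,s) = #length-t paths at position s with S_1..S_t all ≠ 2.
g(t,s) = g(t-1,s-1) + g(t-1,s+1) for s ≠ 2; g(t,2) = 0.
t=0: g(0,0)=1
t=1: g(1,-1)=1 g(1,1)=1
t=2: g(2,-2)=1 g(2,0)=2
t=3: g(3,-3)=1 g(3,-1)=3 g(3,1)=2
t=4: g(4,-4)=1 g(4,-2)=4 g(4,0)=5
t=5: g(5,-5)=1 g(5,-3)=5 g(5,-1)=9 g(5,1)=5
t=6: g(6,-6)=1 g(6,-4)=6 g(6,-2)=14 g(6,0)=14
t=7: g(7,-7)=1 g(7,-5)=7 g(7,-3)=20 g(7,-1)=28 g(7,1)=14
t=8: g(8,-8)=1 g(8,-6)=8 g(8,-4)=27 g(8,-2)=48 g(8,0)=42
t=9: g(9,-9)=1 g(9,-7)=9 g(9,-5)=35 g(9,-3)=75 g(9,-1)=90 g(9,1)=42
t=10: g(10,-10)=1 g(10,-8)=10 g(10,-6)=44 g(10,-4)=110 g(10,-2)=165 g(10,0)=132
t=11: g(11,-11)=1 g(11,-9)=11 g(11,-7)=54 g(11,-5)=154 g(11,-3)=275 g(11,-1)=297 g(11,1)=132
Paths never hitting 2: Σ_s g(11,s) = 924
Paths hitting 2: 2^11 - 924 = 1124
P = 1124/2048 = 281/512

Answer: 281/512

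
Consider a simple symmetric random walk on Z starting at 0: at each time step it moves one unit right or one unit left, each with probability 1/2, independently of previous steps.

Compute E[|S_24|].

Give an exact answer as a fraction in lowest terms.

Answer: 2028117/524288

Derivation:
S_24 takes values m ≡ 0 (mod 2) with |m| ≤ 24; P(S_24=m) = C(24,(24+m)/2)/2^24.
Total paths: 2^24 = 16777216
Distribution: P(S=-24)=1/16777216, P(S=-22)=24/16777216, P(S=-20)=276/16777216, P(S=-18)=2024/16777216, P(S=-16)=10626/16777216, P(S=-14)=42504/16777216, P(S=-12)=134596/16777216, P(S=-10)=346104/16777216, P(S=-8)=735471/16777216, P(S=-6)=1307504/16777216, P(S=-4)=1961256/16777216, P(S=-2)=2496144/16777216, P(S=0)=2704156/16777216, P(S=2)=2496144/16777216, P(S=4)=1961256/16777216, P(S=6)=1307504/16777216, P(S=8)=735471/16777216, P(S=10)=346104/16777216, P(S=12)=134596/16777216, P(S=14)=42504/16777216, P(S=16)=10626/16777216, P(S=18)=2024/16777216, P(S=20)=276/16777216, P(S=22)=24/16777216, P(S=24)=1/16777216
E[|S_24|] = Σ_m |m|·P(S_24=m) = 64899744/16777216 = 2028117/524288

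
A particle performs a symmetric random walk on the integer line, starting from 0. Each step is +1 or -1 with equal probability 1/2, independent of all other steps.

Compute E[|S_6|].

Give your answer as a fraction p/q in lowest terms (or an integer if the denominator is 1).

Answer: 15/8

Derivation:
S_6 takes values m ≡ 0 (mod 2) with |m| ≤ 6; P(S_6=m) = C(6,(6+m)/2)/2^6.
Total paths: 2^6 = 64
Distribution: P(S=-6)=1/64, P(S=-4)=6/64, P(S=-2)=15/64, P(S=0)=20/64, P(S=2)=15/64, P(S=4)=6/64, P(S=6)=1/64
E[|S_6|] = Σ_m |m|·P(S_6=m) = 120/64 = 15/8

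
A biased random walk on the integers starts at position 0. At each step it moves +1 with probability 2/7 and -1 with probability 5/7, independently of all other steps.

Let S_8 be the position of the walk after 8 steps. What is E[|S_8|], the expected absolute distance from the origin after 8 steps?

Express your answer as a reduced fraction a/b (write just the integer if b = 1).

S_8 takes values m ≡ 0 (mod 2) with |m| ≤ 8; P(S_8=m) = C(8,(8+m)/2) · (2/7)^((8+m)/2) · (5/7)^((8-m)/2).
Distribution: P(S=-8)=390625/5764801, P(S=-6)=1250000/5764801, P(S=-4)=250000/823543, P(S=-2)=200000/823543, P(S=0)=100000/823543, P(S=2)=32000/823543, P(S=4)=6400/823543, P(S=6)=5120/5764801, P(S=8)=256/5764801
E[|S_8|] = Σ_m |m|·P(S_8=m) = 21084968/5764801

Answer: 21084968/5764801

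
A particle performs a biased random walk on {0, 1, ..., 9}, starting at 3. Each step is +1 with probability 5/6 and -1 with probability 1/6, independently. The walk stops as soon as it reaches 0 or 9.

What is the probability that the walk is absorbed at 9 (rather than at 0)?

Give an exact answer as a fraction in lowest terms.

Answer: 15625/15751

Derivation:
Biased walk: p = 5/6, q = 1/6, r = q/p = 1/5
Gambler's ruin: P(hit 9 before 0 | start at 3) = (1 - r^a)/(1 - r^N)
r^3 = 1/125; r^9 = 1/1953125
P = (1 - 1/125) / (1 - 1/1953125) = 124/125 / 1953124/1953125 = 15625/15751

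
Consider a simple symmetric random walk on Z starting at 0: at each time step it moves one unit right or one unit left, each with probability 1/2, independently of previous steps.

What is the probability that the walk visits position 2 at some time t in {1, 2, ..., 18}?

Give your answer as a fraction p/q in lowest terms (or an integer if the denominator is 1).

Answer: 84883/131072

Derivation:
Count via complement. Let g(t,s) = #length-t paths at position s with S_1..S_t all ≠ 2.
g(t,s) = g(t-1,s-1) + g(t-1,s+1) for s ≠ 2; g(t,2) = 0.
t=0: g(0,0)=1
t=1: g(1,-1)=1 g(1,1)=1
t=2: g(2,-2)=1 g(2,0)=2
t=3: g(3,-3)=1 g(3,-1)=3 g(3,1)=2
t=4: g(4,-4)=1 g(4,-2)=4 g(4,0)=5
t=5: g(5,-5)=1 g(5,-3)=5 g(5,-1)=9 g(5,1)=5
t=6: g(6,-6)=1 g(6,-4)=6 g(6,-2)=14 g(6,0)=14
t=7: g(7,-7)=1 g(7,-5)=7 g(7,-3)=20 g(7,-1)=28 g(7,1)=14
t=8: g(8,-8)=1 g(8,-6)=8 g(8,-4)=27 g(8,-2)=48 g(8,0)=42
t=9: g(9,-9)=1 g(9,-7)=9 g(9,-5)=35 g(9,-3)=75 g(9,-1)=90 g(9,1)=42
t=10: g(10,-10)=1 g(10,-8)=10 g(10,-6)=44 g(10,-4)=110 g(10,-2)=165 g(10,0)=132
t=11: g(11,-11)=1 g(11,-9)=11 g(11,-7)=54 g(11,-5)=154 g(11,-3)=275 g(11,-1)=297 g(11,1)=132
t=12: g(12,-12)=1 g(12,-10)=12 g(12,-8)=65 g(12,-6)=208 g(12,-4)=429 g(12,-2)=572 g(12,0)=429
t=13: g(13,-13)=1 g(13,-11)=13 g(13,-9)=77 g(13,-7)=273 g(13,-5)=637 g(13,-3)=1001 g(13,-1)=1001 g(13,1)=429
t=14: g(14,-14)=1 g(14,-12)=14 g(14,-10)=90 g(14,-8)=350 g(14,-6)=910 g(14,-4)=1638 g(14,-2)=2002 g(14,0)=1430
t=15: g(15,-15)=1 g(15,-13)=15 g(15,-11)=104 g(15,-9)=440 g(15,-7)=1260 g(15,-5)=2548 g(15,-3)=3640 g(15,-1)=3432 g(15,1)=1430
t=16: g(16,-16)=1 g(16,-14)=16 g(16,-12)=119 g(16,-10)=544 g(16,-8)=1700 g(16,-6)=3808 g(16,-4)=6188 g(16,-2)=7072 g(16,0)=4862
t=17: g(17,-17)=1 g(17,-15)=17 g(17,-13)=135 g(17,-11)=663 g(17,-9)=2244 g(17,-7)=5508 g(17,-5)=9996 g(17,-3)=13260 g(17,-1)=11934 g(17,1)=4862
t=18: g(18,-18)=1 g(18,-16)=18 g(18,-14)=152 g(18,-12)=798 g(18,-10)=2907 g(18,-8)=7752 g(18,-6)=15504 g(18,-4)=23256 g(18,-2)=25194 g(18,0)=16796
Paths never hitting 2: Σ_s g(18,s) = 92378
Paths hitting 2: 2^18 - 92378 = 169766
P = 169766/262144 = 84883/131072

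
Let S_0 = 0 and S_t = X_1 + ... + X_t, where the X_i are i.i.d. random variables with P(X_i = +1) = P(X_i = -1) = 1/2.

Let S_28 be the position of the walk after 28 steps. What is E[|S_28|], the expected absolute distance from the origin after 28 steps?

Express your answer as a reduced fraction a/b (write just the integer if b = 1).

S_28 takes values m ≡ 0 (mod 2) with |m| ≤ 28; P(S_28=m) = C(28,(28+m)/2)/2^28.
Total paths: 2^28 = 268435456
Distribution: P(S=-28)=1/268435456, P(S=-26)=28/268435456, P(S=-24)=378/268435456, P(S=-22)=3276/268435456, P(S=-20)=20475/268435456, P(S=-18)=98280/268435456, P(S=-16)=376740/268435456, P(S=-14)=1184040/268435456, P(S=-12)=3108105/268435456, P(S=-10)=6906900/268435456, P(S=-8)=13123110/268435456, P(S=-6)=21474180/268435456, P(S=-4)=30421755/268435456, P(S=-2)=37442160/268435456, P(S=0)=40116600/268435456, P(S=2)=37442160/268435456, P(S=4)=30421755/268435456, P(S=6)=21474180/268435456, P(S=8)=13123110/268435456, P(S=10)=6906900/268435456, P(S=12)=3108105/268435456, P(S=14)=1184040/268435456, P(S=16)=376740/268435456, P(S=18)=98280/268435456, P(S=20)=20475/268435456, P(S=22)=3276/268435456, P(S=24)=378/268435456, P(S=26)=28/268435456, P(S=28)=1/268435456
E[|S_28|] = Σ_m |m|·P(S_28=m) = 1123264800/268435456 = 35102025/8388608

Answer: 35102025/8388608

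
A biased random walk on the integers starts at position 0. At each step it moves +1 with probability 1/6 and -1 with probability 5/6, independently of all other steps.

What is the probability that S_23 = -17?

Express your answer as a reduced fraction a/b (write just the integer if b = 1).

To reach position -17 after 23 steps: need 3 steps of +1 and 20 steps of -1.
Number of such sequences: C(23,3) = 1771
Each has probability (1/6)^3 · (5/6)^20 = 95367431640625/789730223053602816
P = 1771 · 95367431640625/789730223053602816 = 168895721435546875/789730223053602816

Answer: 168895721435546875/789730223053602816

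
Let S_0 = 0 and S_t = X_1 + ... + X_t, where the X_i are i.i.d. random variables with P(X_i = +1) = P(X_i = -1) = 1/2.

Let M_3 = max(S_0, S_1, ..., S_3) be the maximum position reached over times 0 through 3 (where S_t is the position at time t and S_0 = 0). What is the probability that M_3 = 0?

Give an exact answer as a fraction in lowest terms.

Answer: 3/8

Derivation:
Let M_3 = max(S_0,...,S_3). Use the reflection principle: for j ≥ 1, #{paths with M_3 ≥ j} = #{S_3 ≥ j} + #{S_3 ≥ j+1}.
P(M_3 ≥ 0) = 1 since S_0 = 0, so #{M_3 ≥ 0} = 8.
#{M_3 ≥ 1} = #{S_3 ≥ 1} + #{S_3 ≥ 2} = 4 + 1 = 5.
#{M_3 = 0} = 8 - 5 = 3.
P(M_3 = 0) = 3/8 = 3/8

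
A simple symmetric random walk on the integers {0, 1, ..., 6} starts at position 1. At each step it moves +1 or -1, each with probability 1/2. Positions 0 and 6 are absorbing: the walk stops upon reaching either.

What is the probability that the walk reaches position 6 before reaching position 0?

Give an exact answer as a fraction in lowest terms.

Answer: 1/6

Derivation:
Symmetric walk (p = 1/2): the harmonic-function argument gives P(hit 6 before 0 | start at 1) = a/N.
P = 1/6 = 1/6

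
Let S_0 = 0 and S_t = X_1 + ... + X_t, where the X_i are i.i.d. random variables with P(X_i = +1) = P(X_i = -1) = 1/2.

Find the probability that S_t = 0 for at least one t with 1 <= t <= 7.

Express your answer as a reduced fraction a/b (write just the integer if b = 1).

Answer: 11/16

Derivation:
Count via complement. Let g(t,s) = #length-t paths at position s with S_1..S_t all ≠ 0.
g(t,s) = g(t-1,s-1) + g(t-1,s+1) for s ≠ 0; g(t,0) = 0.
t=0: g(0,0)=1
t=1: g(1,-1)=1 g(1,1)=1
t=2: g(2,-2)=1 g(2,2)=1
t=3: g(3,-3)=1 g(3,-1)=1 g(3,1)=1 g(3,3)=1
t=4: g(4,-4)=1 g(4,-2)=2 g(4,2)=2 g(4,4)=1
t=5: g(5,-5)=1 g(5,-3)=3 g(5,-1)=2 g(5,1)=2 g(5,3)=3 g(5,5)=1
t=6: g(6,-6)=1 g(6,-4)=4 g(6,-2)=5 g(6,2)=5 g(6,4)=4 g(6,6)=1
t=7: g(7,-7)=1 g(7,-5)=5 g(7,-3)=9 g(7,-1)=5 g(7,1)=5 g(7,3)=9 g(7,5)=5 g(7,7)=1
Paths never hitting 0: Σ_s g(7,s) = 40
Paths hitting 0: 2^7 - 40 = 88
P = 88/128 = 11/16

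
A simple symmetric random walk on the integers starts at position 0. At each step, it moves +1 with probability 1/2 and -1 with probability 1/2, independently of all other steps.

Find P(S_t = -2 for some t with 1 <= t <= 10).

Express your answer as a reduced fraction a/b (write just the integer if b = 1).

Count via complement. Let g(t,s) = #length-t paths at position s with S_1..S_t all ≠ -2.
g(t,s) = g(t-1,s-1) + g(t-1,s+1) for s ≠ -2; g(t,-2) = 0.
t=0: g(0,0)=1
t=1: g(1,-1)=1 g(1,1)=1
t=2: g(2,0)=2 g(2,2)=1
t=3: g(3,-1)=2 g(3,1)=3 g(3,3)=1
t=4: g(4,0)=5 g(4,2)=4 g(4,4)=1
t=5: g(5,-1)=5 g(5,1)=9 g(5,3)=5 g(5,5)=1
t=6: g(6,0)=14 g(6,2)=14 g(6,4)=6 g(6,6)=1
t=7: g(7,-1)=14 g(7,1)=28 g(7,3)=20 g(7,5)=7 g(7,7)=1
t=8: g(8,0)=42 g(8,2)=48 g(8,4)=27 g(8,6)=8 g(8,8)=1
t=9: g(9,-1)=42 g(9,1)=90 g(9,3)=75 g(9,5)=35 g(9,7)=9 g(9,9)=1
t=10: g(10,0)=132 g(10,2)=165 g(10,4)=110 g(10,6)=44 g(10,8)=10 g(10,10)=1
Paths never hitting -2: Σ_s g(10,s) = 462
Paths hitting -2: 2^10 - 462 = 562
P = 562/1024 = 281/512

Answer: 281/512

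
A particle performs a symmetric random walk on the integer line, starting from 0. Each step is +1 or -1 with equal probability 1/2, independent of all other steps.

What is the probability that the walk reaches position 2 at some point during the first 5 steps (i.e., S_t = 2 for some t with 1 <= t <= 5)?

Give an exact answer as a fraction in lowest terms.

Answer: 3/8

Derivation:
Count via complement. Let g(t,s) = #length-t paths at position s with S_1..S_t all ≠ 2.
g(t,s) = g(t-1,s-1) + g(t-1,s+1) for s ≠ 2; g(t,2) = 0.
t=0: g(0,0)=1
t=1: g(1,-1)=1 g(1,1)=1
t=2: g(2,-2)=1 g(2,0)=2
t=3: g(3,-3)=1 g(3,-1)=3 g(3,1)=2
t=4: g(4,-4)=1 g(4,-2)=4 g(4,0)=5
t=5: g(5,-5)=1 g(5,-3)=5 g(5,-1)=9 g(5,1)=5
Paths never hitting 2: Σ_s g(5,s) = 20
Paths hitting 2: 2^5 - 20 = 12
P = 12/32 = 3/8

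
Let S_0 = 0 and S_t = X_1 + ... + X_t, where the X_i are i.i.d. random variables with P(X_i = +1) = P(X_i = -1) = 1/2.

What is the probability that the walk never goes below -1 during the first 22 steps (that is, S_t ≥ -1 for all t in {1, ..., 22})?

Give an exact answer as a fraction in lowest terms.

Let f(t,s) = #length-t paths at position s with S_1..S_t all ≥ -1.
f(t,s) = f(t-1,s-1) + f(t-1,s+1) for s ≥ -1; f(t,s) = 0 for s < -1.
t=0: f(0,0)=1
t=1: f(1,-1)=1 f(1,1)=1
t=2: f(2,0)=2 f(2,2)=1
t=3: f(3,-1)=2 f(3,1)=3 f(3,3)=1
t=4: f(4,0)=5 f(4,2)=4 f(4,4)=1
t=5: f(5,-1)=5 f(5,1)=9 f(5,3)=5 f(5,5)=1
t=6: f(6,0)=14 f(6,2)=14 f(6,4)=6 f(6,6)=1
t=7: f(7,-1)=14 f(7,1)=28 f(7,3)=20 f(7,5)=7 f(7,7)=1
t=8: f(8,0)=42 f(8,2)=48 f(8,4)=27 f(8,6)=8 f(8,8)=1
t=9: f(9,-1)=42 f(9,1)=90 f(9,3)=75 f(9,5)=35 f(9,7)=9 f(9,9)=1
t=10: f(10,0)=132 f(10,2)=165 f(10,4)=110 f(10,6)=44 f(10,8)=10 f(10,10)=1
t=11: f(11,-1)=132 f(11,1)=297 f(11,3)=275 f(11,5)=154 f(11,7)=54 f(11,9)=11 f(11,11)=1
t=12: f(12,0)=429 f(12,2)=572 f(12,4)=429 f(12,6)=208 f(12,8)=65 f(12,10)=12 f(12,12)=1
t=13: f(13,-1)=429 f(13,1)=1001 f(13,3)=1001 f(13,5)=637 f(13,7)=273 f(13,9)=77 f(13,11)=13 f(13,13)=1
t=14: f(14,0)=1430 f(14,2)=2002 f(14,4)=1638 f(14,6)=910 f(14,8)=350 f(14,10)=90 f(14,12)=14 f(14,14)=1
t=15: f(15,-1)=1430 f(15,1)=3432 f(15,3)=3640 f(15,5)=2548 f(15,7)=1260 f(15,9)=440 f(15,11)=104 f(15,13)=15 f(15,15)=1
t=16: f(16,0)=4862 f(16,2)=7072 f(16,4)=6188 f(16,6)=3808 f(16,8)=1700 f(16,10)=544 f(16,12)=119 f(16,14)=16 f(16,16)=1
t=17: f(17,-1)=4862 f(17,1)=11934 f(17,3)=13260 f(17,5)=9996 f(17,7)=5508 f(17,9)=2244 f(17,11)=663 f(17,13)=135 f(17,15)=17 f(17,17)=1
t=18: f(18,0)=16796 f(18,2)=25194 f(18,4)=23256 f(18,6)=15504 f(18,8)=7752 f(18,10)=2907 f(18,12)=798 f(18,14)=152 f(18,16)=18 f(18,18)=1
t=19: f(19,-1)=16796 f(19,1)=41990 f(19,3)=48450 f(19,5)=38760 f(19,7)=23256 f(19,9)=10659 f(19,11)=3705 f(19,13)=950 f(19,15)=170 f(19,17)=19 f(19,19)=1
t=20: f(20,0)=58786 f(20,2)=90440 f(20,4)=87210 f(20,6)=62016 f(20,8)=33915 f(20,10)=14364 f(20,12)=4655 f(20,14)=1120 f(20,16)=189 f(20,18)=20 f(20,20)=1
t=21: f(21,-1)=58786 f(21,1)=149226 f(21,3)=177650 f(21,5)=149226 f(21,7)=95931 f(21,9)=48279 f(21,11)=19019 f(21,13)=5775 f(21,15)=1309 f(21,17)=209 f(21,19)=21 f(21,21)=1
t=22: f(22,0)=208012 f(22,2)=326876 f(22,4)=326876 f(22,6)=245157 f(22,8)=144210 f(22,10)=67298 f(22,12)=24794 f(22,14)=7084 f(22,16)=1518 f(22,18)=230 f(22,20)=22 f(22,22)=1
Σ_s f(22,s) = 1352078
P = 1352078/4194304 = 676039/2097152

Answer: 676039/2097152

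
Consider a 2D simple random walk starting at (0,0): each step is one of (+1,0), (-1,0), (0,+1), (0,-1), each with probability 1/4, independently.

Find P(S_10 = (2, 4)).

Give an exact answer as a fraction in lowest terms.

Let h be the number of horizontal steps (so 10-h are vertical). To end at (2,4) need (h+2)/2 right-steps and ((10-h)+4)/2 up-steps.
Sum over h with 2 ≤ h ≤ 6, h ≡ 0 (mod 2), 10-h ≡ 0 (mod 2):
h=2: C(10,2)·C(2,2)·C(8,6) = 45·1·28 = 1260
h=4: C(10,4)·C(4,3)·C(6,5) = 210·4·6 = 5040
h=6: C(10,6)·C(6,4)·C(4,4) = 210·15·1 = 3150
Total favorable: 9450
Total paths: 4^10 = 1048576
P = 9450/1048576 = 4725/524288

Answer: 4725/524288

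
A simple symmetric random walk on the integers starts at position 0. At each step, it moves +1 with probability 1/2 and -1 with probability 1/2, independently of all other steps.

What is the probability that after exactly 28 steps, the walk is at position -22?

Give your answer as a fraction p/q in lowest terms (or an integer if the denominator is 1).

Answer: 819/67108864

Derivation:
To reach position -22 after 28 steps: need 3 steps of +1 and 25 of -1.
Favorable paths: C(28,3) = 3276
Total paths: 2^28 = 268435456
P = 3276/268435456 = 819/67108864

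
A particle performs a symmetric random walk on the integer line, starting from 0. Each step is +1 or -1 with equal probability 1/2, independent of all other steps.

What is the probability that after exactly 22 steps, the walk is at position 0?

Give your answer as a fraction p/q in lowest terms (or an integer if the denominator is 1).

Answer: 88179/524288

Derivation:
To return to 0 after 22 steps: need exactly 11 steps of +1 and 11 of -1.
Favorable paths: C(22,11) = 705432
Total paths: 2^22 = 4194304
P = 705432/4194304 = 88179/524288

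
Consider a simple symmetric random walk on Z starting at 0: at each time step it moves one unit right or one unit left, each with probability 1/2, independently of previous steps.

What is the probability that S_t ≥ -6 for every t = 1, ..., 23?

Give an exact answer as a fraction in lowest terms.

Let f(t,s) = #length-t paths at position s with S_1..S_t all ≥ -6.
f(t,s) = f(t-1,s-1) + f(t-1,s+1) for s ≥ -6; f(t,s) = 0 for s < -6.
t=0: f(0,0)=1
t=1: f(1,-1)=1 f(1,1)=1
t=2: f(2,-2)=1 f(2,0)=2 f(2,2)=1
t=3: f(3,-3)=1 f(3,-1)=3 f(3,1)=3 f(3,3)=1
t=4: f(4,-4)=1 f(4,-2)=4 f(4,0)=6 f(4,2)=4 f(4,4)=1
t=5: f(5,-5)=1 f(5,-3)=5 f(5,-1)=10 f(5,1)=10 f(5,3)=5 f(5,5)=1
t=6: f(6,-6)=1 f(6,-4)=6 f(6,-2)=15 f(6,0)=20 f(6,2)=15 f(6,4)=6 f(6,6)=1
t=7: f(7,-5)=7 f(7,-3)=21 f(7,-1)=35 f(7,1)=35 f(7,3)=21 f(7,5)=7 f(7,7)=1
t=8: f(8,-6)=7 f(8,-4)=28 f(8,-2)=56 f(8,0)=70 f(8,2)=56 f(8,4)=28 f(8,6)=8 f(8,8)=1
t=9: f(9,-5)=35 f(9,-3)=84 f(9,-1)=126 f(9,1)=126 f(9,3)=84 f(9,5)=36 f(9,7)=9 f(9,9)=1
t=10: f(10,-6)=35 f(10,-4)=119 f(10,-2)=210 f(10,0)=252 f(10,2)=210 f(10,4)=120 f(10,6)=45 f(10,8)=10 f(10,10)=1
t=11: f(11,-5)=154 f(11,-3)=329 f(11,-1)=462 f(11,1)=462 f(11,3)=330 f(11,5)=165 f(11,7)=55 f(11,9)=11 f(11,11)=1
t=12: f(12,-6)=154 f(12,-4)=483 f(12,-2)=791 f(12,0)=924 f(12,2)=792 f(12,4)=495 f(12,6)=220 f(12,8)=66 f(12,10)=12 f(12,12)=1
t=13: f(13,-5)=637 f(13,-3)=1274 f(13,-1)=1715 f(13,1)=1716 f(13,3)=1287 f(13,5)=715 f(13,7)=286 f(13,9)=78 f(13,11)=13 f(13,13)=1
t=14: f(14,-6)=637 f(14,-4)=1911 f(14,-2)=2989 f(14,0)=3431 f(14,2)=3003 f(14,4)=2002 f(14,6)=1001 f(14,8)=364 f(14,10)=91 f(14,12)=14 f(14,14)=1
t=15: f(15,-5)=2548 f(15,-3)=4900 f(15,-1)=6420 f(15,1)=6434 f(15,3)=5005 f(15,5)=3003 f(15,7)=1365 f(15,9)=455 f(15,11)=105 f(15,13)=15 f(15,15)=1
t=16: f(16,-6)=2548 f(16,-4)=7448 f(16,-2)=11320 f(16,0)=12854 f(16,2)=11439 f(16,4)=8008 f(16,6)=4368 f(16,8)=1820 f(16,10)=560 f(16,12)=120 f(16,14)=16 f(16,16)=1
t=17: f(17,-5)=9996 f(17,-3)=18768 f(17,-1)=24174 f(17,1)=24293 f(17,3)=19447 f(17,5)=12376 f(17,7)=6188 f(17,9)=2380 f(17,11)=680 f(17,13)=136 f(17,15)=17 f(17,17)=1
t=18: f(18,-6)=9996 f(18,-4)=28764 f(18,-2)=42942 f(18,0)=48467 f(18,2)=43740 f(18,4)=31823 f(18,6)=18564 f(18,8)=8568 f(18,10)=3060 f(18,12)=816 f(18,14)=153 f(18,16)=18 f(18,18)=1
t=19: f(19,-5)=38760 f(19,-3)=71706 f(19,-1)=91409 f(19,1)=92207 f(19,3)=75563 f(19,5)=50387 f(19,7)=27132 f(19,9)=11628 f(19,11)=3876 f(19,13)=969 f(19,15)=171 f(19,17)=19 f(19,19)=1
t=20: f(20,-6)=38760 f(20,-4)=110466 f(20,-2)=163115 f(20,0)=183616 f(20,2)=167770 f(20,4)=125950 f(20,6)=77519 f(20,8)=38760 f(20,10)=15504 f(20,12)=4845 f(20,14)=1140 f(20,16)=190 f(20,18)=20 f(20,20)=1
t=21: f(21,-5)=149226 f(21,-3)=273581 f(21,-1)=346731 f(21,1)=351386 f(21,3)=293720 f(21,5)=203469 f(21,7)=116279 f(21,9)=54264 f(21,11)=20349 f(21,13)=5985 f(21,15)=1330 f(21,17)=210 f(21,19)=21 f(21,21)=1
t=22: f(22,-6)=149226 f(22,-4)=422807 f(22,-2)=620312 f(22,0)=698117 f(22,2)=645106 f(22,4)=497189 f(22,6)=319748 f(22,8)=170543 f(22,10)=74613 f(22,12)=26334 f(22,14)=7315 f(22,16)=1540 f(22,18)=231 f(22,20)=22 f(22,22)=1
t=23: f(23,-5)=572033 f(23,-3)=1043119 f(23,-1)=1318429 f(23,1)=1343223 f(23,3)=1142295 f(23,5)=816937 f(23,7)=490291 f(23,9)=245156 f(23,11)=100947 f(23,13)=33649 f(23,15)=8855 f(23,17)=1771 f(23,19)=253 f(23,21)=23 f(23,23)=1
Σ_s f(23,s) = 7116982
P = 7116982/8388608 = 3558491/4194304

Answer: 3558491/4194304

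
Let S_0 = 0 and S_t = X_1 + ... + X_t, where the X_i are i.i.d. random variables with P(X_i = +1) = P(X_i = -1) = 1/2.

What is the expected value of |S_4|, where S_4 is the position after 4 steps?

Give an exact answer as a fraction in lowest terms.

Answer: 3/2

Derivation:
S_4 takes values m ≡ 0 (mod 2) with |m| ≤ 4; P(S_4=m) = C(4,(4+m)/2)/2^4.
Total paths: 2^4 = 16
Distribution: P(S=-4)=1/16, P(S=-2)=4/16, P(S=0)=6/16, P(S=2)=4/16, P(S=4)=1/16
E[|S_4|] = Σ_m |m|·P(S_4=m) = 24/16 = 3/2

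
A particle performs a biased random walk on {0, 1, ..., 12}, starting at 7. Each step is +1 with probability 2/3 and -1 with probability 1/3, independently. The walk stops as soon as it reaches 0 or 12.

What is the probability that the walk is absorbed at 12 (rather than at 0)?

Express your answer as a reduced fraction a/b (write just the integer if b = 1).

Biased walk: p = 2/3, q = 1/3, r = q/p = 1/2
Gambler's ruin: P(hit 12 before 0 | start at 7) = (1 - r^a)/(1 - r^N)
r^7 = 1/128; r^12 = 1/4096
P = (1 - 1/128) / (1 - 1/4096) = 127/128 / 4095/4096 = 4064/4095

Answer: 4064/4095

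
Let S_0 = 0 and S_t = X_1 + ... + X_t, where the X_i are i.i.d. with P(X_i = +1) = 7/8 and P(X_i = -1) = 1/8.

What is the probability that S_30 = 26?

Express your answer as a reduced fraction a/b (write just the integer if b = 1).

Answer: 200094143396961883024908435/1237940039285380274899124224

Derivation:
To reach position 26 after 30 steps: need 28 steps of +1 and 2 steps of -1.
Number of such sequences: C(30,28) = 435
Each has probability (7/8)^28 · (1/8)^2 = 459986536544739960976801/1237940039285380274899124224
P = 435 · 459986536544739960976801/1237940039285380274899124224 = 200094143396961883024908435/1237940039285380274899124224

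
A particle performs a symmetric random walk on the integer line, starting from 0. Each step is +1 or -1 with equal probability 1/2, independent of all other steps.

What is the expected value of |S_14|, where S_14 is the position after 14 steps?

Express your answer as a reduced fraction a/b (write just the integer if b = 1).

S_14 takes values m ≡ 0 (mod 2) with |m| ≤ 14; P(S_14=m) = C(14,(14+m)/2)/2^14.
Total paths: 2^14 = 16384
Distribution: P(S=-14)=1/16384, P(S=-12)=14/16384, P(S=-10)=91/16384, P(S=-8)=364/16384, P(S=-6)=1001/16384, P(S=-4)=2002/16384, P(S=-2)=3003/16384, P(S=0)=3432/16384, P(S=2)=3003/16384, P(S=4)=2002/16384, P(S=6)=1001/16384, P(S=8)=364/16384, P(S=10)=91/16384, P(S=12)=14/16384, P(S=14)=1/16384
E[|S_14|] = Σ_m |m|·P(S_14=m) = 48048/16384 = 3003/1024

Answer: 3003/1024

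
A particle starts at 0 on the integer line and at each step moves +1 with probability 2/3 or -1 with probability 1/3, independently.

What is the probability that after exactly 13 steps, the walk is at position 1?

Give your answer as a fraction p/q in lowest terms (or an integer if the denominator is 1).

Answer: 73216/531441

Derivation:
To reach position 1 after 13 steps: need 7 steps of +1 and 6 steps of -1.
Number of such sequences: C(13,7) = 1716
Each has probability (2/3)^7 · (1/3)^6 = 128/1594323
P = 1716 · 128/1594323 = 73216/531441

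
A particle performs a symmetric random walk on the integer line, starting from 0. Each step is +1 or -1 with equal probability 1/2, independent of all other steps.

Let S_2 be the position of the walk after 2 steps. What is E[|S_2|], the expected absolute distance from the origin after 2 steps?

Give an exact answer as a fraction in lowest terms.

Answer: 1

Derivation:
S_2 takes values m ≡ 0 (mod 2) with |m| ≤ 2; P(S_2=m) = C(2,(2+m)/2)/2^2.
Total paths: 2^2 = 4
Distribution: P(S=-2)=1/4, P(S=0)=2/4, P(S=2)=1/4
E[|S_2|] = Σ_m |m|·P(S_2=m) = 4/4 = 1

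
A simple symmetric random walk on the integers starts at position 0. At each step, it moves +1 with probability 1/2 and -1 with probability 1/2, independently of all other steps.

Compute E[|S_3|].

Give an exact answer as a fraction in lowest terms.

Answer: 3/2

Derivation:
S_3 takes values m ≡ 1 (mod 2) with |m| ≤ 3; P(S_3=m) = C(3,(3+m)/2)/2^3.
Total paths: 2^3 = 8
Distribution: P(S=-3)=1/8, P(S=-1)=3/8, P(S=1)=3/8, P(S=3)=1/8
E[|S_3|] = Σ_m |m|·P(S_3=m) = 12/8 = 3/2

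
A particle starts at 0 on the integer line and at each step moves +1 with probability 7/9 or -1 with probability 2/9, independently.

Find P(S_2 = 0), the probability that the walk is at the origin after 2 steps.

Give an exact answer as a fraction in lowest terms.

Answer: 28/81

Derivation:
To be at 0 after 2 steps: need exactly 1 step of +1 and 1 of -1.
Number of such sequences: C(2,1) = 2
Each has probability (7/9)^1 · (2/9)^1 = 14/81
P = 2 · 14/81 = 28/81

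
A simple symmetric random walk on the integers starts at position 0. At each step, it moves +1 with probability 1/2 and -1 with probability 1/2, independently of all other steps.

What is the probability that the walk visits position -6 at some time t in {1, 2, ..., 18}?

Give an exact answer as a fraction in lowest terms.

Answer: 10949/65536

Derivation:
Count via complement. Let g(t,s) = #length-t paths at position s with S_1..S_t all ≠ -6.
g(t,s) = g(t-1,s-1) + g(t-1,s+1) for s ≠ -6; g(t,-6) = 0.
t=0: g(0,0)=1
t=1: g(1,-1)=1 g(1,1)=1
t=2: g(2,-2)=1 g(2,0)=2 g(2,2)=1
t=3: g(3,-3)=1 g(3,-1)=3 g(3,1)=3 g(3,3)=1
t=4: g(4,-4)=1 g(4,-2)=4 g(4,0)=6 g(4,2)=4 g(4,4)=1
t=5: g(5,-5)=1 g(5,-3)=5 g(5,-1)=10 g(5,1)=10 g(5,3)=5 g(5,5)=1
t=6: g(6,-4)=6 g(6,-2)=15 g(6,0)=20 g(6,2)=15 g(6,4)=6 g(6,6)=1
t=7: g(7,-5)=6 g(7,-3)=21 g(7,-1)=35 g(7,1)=35 g(7,3)=21 g(7,5)=7 g(7,7)=1
t=8: g(8,-4)=27 g(8,-2)=56 g(8,0)=70 g(8,2)=56 g(8,4)=28 g(8,6)=8 g(8,8)=1
t=9: g(9,-5)=27 g(9,-3)=83 g(9,-1)=126 g(9,1)=126 g(9,3)=84 g(9,5)=36 g(9,7)=9 g(9,9)=1
t=10: g(10,-4)=110 g(10,-2)=209 g(10,0)=252 g(10,2)=210 g(10,4)=120 g(10,6)=45 g(10,8)=10 g(10,10)=1
t=11: g(11,-5)=110 g(11,-3)=319 g(11,-1)=461 g(11,1)=462 g(11,3)=330 g(11,5)=165 g(11,7)=55 g(11,9)=11 g(11,11)=1
t=12: g(12,-4)=429 g(12,-2)=780 g(12,0)=923 g(12,2)=792 g(12,4)=495 g(12,6)=220 g(12,8)=66 g(12,10)=12 g(12,12)=1
t=13: g(13,-5)=429 g(13,-3)=1209 g(13,-1)=1703 g(13,1)=1715 g(13,3)=1287 g(13,5)=715 g(13,7)=286 g(13,9)=78 g(13,11)=13 g(13,13)=1
t=14: g(14,-4)=1638 g(14,-2)=2912 g(14,0)=3418 g(14,2)=3002 g(14,4)=2002 g(14,6)=1001 g(14,8)=364 g(14,10)=91 g(14,12)=14 g(14,14)=1
t=15: g(15,-5)=1638 g(15,-3)=4550 g(15,-1)=6330 g(15,1)=6420 g(15,3)=5004 g(15,5)=3003 g(15,7)=1365 g(15,9)=455 g(15,11)=105 g(15,13)=15 g(15,15)=1
t=16: g(16,-4)=6188 g(16,-2)=10880 g(16,0)=12750 g(16,2)=11424 g(16,4)=8007 g(16,6)=4368 g(16,8)=1820 g(16,10)=560 g(16,12)=120 g(16,14)=16 g(16,16)=1
t=17: g(17,-5)=6188 g(17,-3)=17068 g(17,-1)=23630 g(17,1)=24174 g(17,3)=19431 g(17,5)=12375 g(17,7)=6188 g(17,9)=2380 g(17,11)=680 g(17,13)=136 g(17,15)=17 g(17,17)=1
t=18: g(18,-4)=23256 g(18,-2)=40698 g(18,0)=47804 g(18,2)=43605 g(18,4)=31806 g(18,6)=18563 g(18,8)=8568 g(18,10)=3060 g(18,12)=816 g(18,14)=153 g(18,16)=18 g(18,18)=1
Paths never hitting -6: Σ_s g(18,s) = 218348
Paths hitting -6: 2^18 - 218348 = 43796
P = 43796/262144 = 10949/65536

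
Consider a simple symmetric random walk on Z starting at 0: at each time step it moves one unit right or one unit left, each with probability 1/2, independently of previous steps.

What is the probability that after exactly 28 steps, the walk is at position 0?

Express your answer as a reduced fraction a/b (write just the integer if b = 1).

To return to 0 after 28 steps: need exactly 14 steps of +1 and 14 of -1.
Favorable paths: C(28,14) = 40116600
Total paths: 2^28 = 268435456
P = 40116600/268435456 = 5014575/33554432

Answer: 5014575/33554432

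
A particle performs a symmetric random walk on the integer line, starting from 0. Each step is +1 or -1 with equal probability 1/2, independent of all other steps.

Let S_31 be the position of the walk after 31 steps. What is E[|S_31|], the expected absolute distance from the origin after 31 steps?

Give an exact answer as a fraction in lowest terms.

Answer: 300540195/67108864

Derivation:
S_31 takes values m ≡ 1 (mod 2) with |m| ≤ 31; P(S_31=m) = C(31,(31+m)/2)/2^31.
Total paths: 2^31 = 2147483648
Distribution: P(S=-31)=1/2147483648, P(S=-29)=31/2147483648, P(S=-27)=465/2147483648, P(S=-25)=4495/2147483648, P(S=-23)=31465/2147483648, P(S=-21)=169911/2147483648, P(S=-19)=736281/2147483648, P(S=-17)=2629575/2147483648, P(S=-15)=7888725/2147483648, P(S=-13)=20160075/2147483648, P(S=-11)=44352165/2147483648, P(S=-9)=84672315/2147483648, P(S=-7)=141120525/2147483648, P(S=-5)=206253075/2147483648, P(S=-3)=265182525/2147483648, P(S=-1)=300540195/2147483648, P(S=1)=300540195/2147483648, P(S=3)=265182525/2147483648, P(S=5)=206253075/2147483648, P(S=7)=141120525/2147483648, P(S=9)=84672315/2147483648, P(S=11)=44352165/2147483648, P(S=13)=20160075/2147483648, P(S=15)=7888725/2147483648, P(S=17)=2629575/2147483648, P(S=19)=736281/2147483648, P(S=21)=169911/2147483648, P(S=23)=31465/2147483648, P(S=25)=4495/2147483648, P(S=27)=465/2147483648, P(S=29)=31/2147483648, P(S=31)=1/2147483648
E[|S_31|] = Σ_m |m|·P(S_31=m) = 9617286240/2147483648 = 300540195/67108864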